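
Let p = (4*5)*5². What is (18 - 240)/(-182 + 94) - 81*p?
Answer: -1781889/44 ≈ -40498.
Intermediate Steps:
p = 500 (p = 20*25 = 500)
(18 - 240)/(-182 + 94) - 81*p = (18 - 240)/(-182 + 94) - 81*500 = -222/(-88) - 40500 = -222*(-1/88) - 40500 = 111/44 - 40500 = -1781889/44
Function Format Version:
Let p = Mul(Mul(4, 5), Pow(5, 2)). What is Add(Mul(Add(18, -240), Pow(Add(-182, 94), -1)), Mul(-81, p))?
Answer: Rational(-1781889, 44) ≈ -40498.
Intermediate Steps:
p = 500 (p = Mul(20, 25) = 500)
Add(Mul(Add(18, -240), Pow(Add(-182, 94), -1)), Mul(-81, p)) = Add(Mul(Add(18, -240), Pow(Add(-182, 94), -1)), Mul(-81, 500)) = Add(Mul(-222, Pow(-88, -1)), -40500) = Add(Mul(-222, Rational(-1, 88)), -40500) = Add(Rational(111, 44), -40500) = Rational(-1781889, 44)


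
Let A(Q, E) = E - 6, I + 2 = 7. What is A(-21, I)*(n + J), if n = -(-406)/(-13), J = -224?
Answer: 3318/13 ≈ 255.23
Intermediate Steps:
I = 5 (I = -2 + 7 = 5)
A(Q, E) = -6 + E
n = -406/13 (n = -(-406)*(-1)/13 = -14*29/13 = -406/13 ≈ -31.231)
A(-21, I)*(n + J) = (-6 + 5)*(-406/13 - 224) = -1*(-3318/13) = 3318/13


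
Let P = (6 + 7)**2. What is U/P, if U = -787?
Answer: -787/169 ≈ -4.6568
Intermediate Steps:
P = 169 (P = 13**2 = 169)
U/P = -787/169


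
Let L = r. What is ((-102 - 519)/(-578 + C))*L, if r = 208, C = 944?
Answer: -21528/61 ≈ -352.92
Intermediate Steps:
L = 208
((-102 - 519)/(-578 + C))*L = ((-102 - 519)/(-578 + 944))*208 = -621/366*208 = -621*1/366*208 = -207/122*208 = -21528/61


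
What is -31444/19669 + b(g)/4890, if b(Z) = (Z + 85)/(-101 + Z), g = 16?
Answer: -768922657/480907050 ≈ -1.5989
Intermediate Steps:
b(Z) = (85 + Z)/(-101 + Z)
-31444/19669 + b(g)/4890 = -31444/19669 + ((85 + 16)/(-101 + 16))/4890 = -31444*1/19669 + (101/(-85))*(1/4890) = -31444/19669 - 1/85*101*(1/4890) = -31444/19669 - 101/85*1/4890 = -31444/19669 - 101/415650 = -768922657/480907050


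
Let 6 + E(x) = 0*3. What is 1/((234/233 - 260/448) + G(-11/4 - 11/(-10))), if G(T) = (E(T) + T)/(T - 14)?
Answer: 8168048/7455407 ≈ 1.0956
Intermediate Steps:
E(x) = -6 (E(x) = -6 + 0*3 = -6 + 0 = -6)
G(T) = (-6 + T)/(-14 + T) (G(T) = (-6 + T)/(T - 14) = (-6 + T)/(-14 + T))
1/((234/233 - 260/448) + G(-11/4 - 11/(-10))) = 1/((234/233 - 260/448) + (-6 + (-11/4 - 11/(-10)))/(-14 + (-11/4 - 11/(-10)))) = 1/((234*(1/233) - 260*1/448) + (-6 + (-11*¼ - 11*(-⅒)))/(-14 + (-11*¼ - 11*(-⅒)))) = 1/((234/233 - 65/112) + (-6 + (-11/4 + 11/10))/(-14 + (-11/4 + 11/10))) = 1/(11063/26096 + (-6 - 33/20)/(-14 - 33/20)) = 1/(11063/26096 - 153/20/(-313/20)) = 1/(11063/26096 - 20/313*(-153/20)) = 1/(11063/26096 + 153/313) = 1/(7455407/8168048) = 8168048/7455407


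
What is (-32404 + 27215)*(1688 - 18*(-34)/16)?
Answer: -35830045/4 ≈ -8.9575e+6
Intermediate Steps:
(-32404 + 27215)*(1688 - 18*(-34)/16) = -5189*(1688 + 612*(1/16)) = -5189*(1688 + 153/4) = -5189*6905/4 = -35830045/4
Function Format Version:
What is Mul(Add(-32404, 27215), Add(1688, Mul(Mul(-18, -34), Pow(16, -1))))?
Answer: Rational(-35830045, 4) ≈ -8.9575e+6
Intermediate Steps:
Mul(Add(-32404, 27215), Add(1688, Mul(Mul(-18, -34), Pow(16, -1)))) = Mul(-5189, Add(1688, Mul(612, Rational(1, 16)))) = Mul(-5189, Add(1688, Rational(153, 4))) = Mul(-5189, Rational(6905, 4)) = Rational(-35830045, 4)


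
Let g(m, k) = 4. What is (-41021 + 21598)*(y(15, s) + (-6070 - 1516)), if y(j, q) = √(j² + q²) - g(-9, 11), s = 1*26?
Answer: 147420570 - 19423*√901 ≈ 1.4684e+8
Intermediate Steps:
s = 26
y(j, q) = -4 + √(j² + q²) (y(j, q) = √(j² + q²) - 1*4 = √(j² + q²) - 4 = -4 + √(j² + q²))
(-41021 + 21598)*(y(15, s) + (-6070 - 1516)) = (-41021 + 21598)*((-4 + √(15² + 26²)) + (-6070 - 1516)) = -19423*((-4 + √(225 + 676)) - 7586) = -19423*((-4 + √901) - 7586) = -19423*(-7590 + √901) = 147420570 - 19423*√901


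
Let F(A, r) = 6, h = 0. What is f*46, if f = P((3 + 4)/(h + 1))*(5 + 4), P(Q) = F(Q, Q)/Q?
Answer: 2484/7 ≈ 354.86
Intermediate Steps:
P(Q) = 6/Q
f = 54/7 (f = (6/(((3 + 4)/(0 + 1))))*(5 + 4) = (6/((7/1)))*9 = (6/((7*1)))*9 = (6/7)*9 = 54/7 ≈ 7.7143)
f*46 = (54/7)*46 = 2484/7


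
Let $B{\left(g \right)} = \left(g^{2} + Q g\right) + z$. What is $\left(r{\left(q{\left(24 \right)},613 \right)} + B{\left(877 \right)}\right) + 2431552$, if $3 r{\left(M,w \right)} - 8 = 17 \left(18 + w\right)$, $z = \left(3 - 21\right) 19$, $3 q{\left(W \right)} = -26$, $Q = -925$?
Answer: $\frac{7178077}{3} \approx 2.3927 \cdot 10^{6}$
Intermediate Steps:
$q{\left(W \right)} = - \frac{26}{3}$ ($q{\left(W \right)} = \frac{1}{3} \left(-26\right) = - \frac{26}{3}$)
$z = -342$ ($z = \left(-18\right) 19 = -342$)
$r{\left(M,w \right)} = \frac{314}{3} + \frac{17 w}{3}$ ($r{\left(M,w \right)} = \frac{8}{3} + \frac{17 \left(18 + w\right)}{3} = \frac{8}{3} + \frac{306 + 17 w}{3} = \frac{8}{3} + \left(102 + \frac{17 w}{3}\right) = \frac{314}{3} + \frac{17 w}{3}$)
$B{\left(g \right)} = -342 + g^{2} - 925 g$ ($B{\left(g \right)} = \left(g^{2} - 925 g\right) - 342 = -342 + g^{2} - 925 g$)
$\left(r{\left(q{\left(24 \right)},613 \right)} + B{\left(877 \right)}\right) + 2431552 = \left(\left(\frac{314}{3} + \frac{17}{3} \cdot 613\right) - \left(811567 - 769129\right)\right) + 2431552 = \left(\left(\frac{314}{3} + \frac{10421}{3}\right) - 42438\right) + 2431552 = \left(\frac{10735}{3} - 42438\right) + 2431552 = - \frac{116579}{3} + 2431552 = \frac{7178077}{3}$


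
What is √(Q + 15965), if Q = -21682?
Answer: I*√5717 ≈ 75.611*I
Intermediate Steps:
√(Q + 15965) = √(-21682 + 15965) = √(-5717) = I*√5717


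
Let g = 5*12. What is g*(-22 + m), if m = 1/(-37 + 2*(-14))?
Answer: -17172/13 ≈ -1320.9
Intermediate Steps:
m = -1/65 (m = 1/(-37 - 28) = 1/(-65) = -1/65 ≈ -0.015385)
g = 60
g*(-22 + m) = 60*(-22 - 1/65) = 60*(-1431/65) = -17172/13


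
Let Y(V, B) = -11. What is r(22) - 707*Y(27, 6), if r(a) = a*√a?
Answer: 7777 + 22*√22 ≈ 7880.2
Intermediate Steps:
r(a) = a^(3/2)
r(22) - 707*Y(27, 6) = 22^(3/2) - 707*(-11) = 22*√22 + 7777 = 7777 + 22*√22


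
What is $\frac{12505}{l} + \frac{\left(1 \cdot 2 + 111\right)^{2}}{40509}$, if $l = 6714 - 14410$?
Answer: $- \frac{408294821}{311757264} \approx -1.3097$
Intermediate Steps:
$l = -7696$ ($l = 6714 - 14410 = -7696$)
$\frac{12505}{l} + \frac{\left(1 \cdot 2 + 111\right)^{2}}{40509} = \frac{12505}{-7696} + \frac{\left(1 \cdot 2 + 111\right)^{2}}{40509} = 12505 \left(- \frac{1}{7696}\right) + \left(2 + 111\right)^{2} \cdot \frac{1}{40509} = - \frac{12505}{7696} + 113^{2} \cdot \frac{1}{40509} = - \frac{12505}{7696} + 12769 \cdot \frac{1}{40509} = - \frac{12505}{7696} + \frac{12769}{40509} = - \frac{408294821}{311757264}$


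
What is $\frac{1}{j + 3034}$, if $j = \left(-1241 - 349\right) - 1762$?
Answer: $- \frac{1}{318} \approx -0.0031447$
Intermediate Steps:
$j = -3352$ ($j = -1590 - 1762 = -3352$)
$\frac{1}{j + 3034} = \frac{1}{-3352 + 3034} = \frac{1}{-318} = - \frac{1}{318}$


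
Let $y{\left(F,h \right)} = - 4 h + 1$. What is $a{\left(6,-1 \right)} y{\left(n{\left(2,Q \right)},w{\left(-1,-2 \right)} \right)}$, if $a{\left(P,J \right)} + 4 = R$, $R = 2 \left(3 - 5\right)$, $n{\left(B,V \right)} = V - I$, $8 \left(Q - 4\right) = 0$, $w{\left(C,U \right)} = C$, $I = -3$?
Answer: $-40$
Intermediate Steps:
$Q = 4$ ($Q = 4 + \frac{1}{8} \cdot 0 = 4 + 0 = 4$)
$n{\left(B,V \right)} = 3 + V$ ($n{\left(B,V \right)} = V - -3 = V + 3 = 3 + V$)
$y{\left(F,h \right)} = 1 - 4 h$
$R = -4$ ($R = 2 \left(-2\right) = -4$)
$a{\left(P,J \right)} = -8$ ($a{\left(P,J \right)} = -4 - 4 = -8$)
$a{\left(6,-1 \right)} y{\left(n{\left(2,Q \right)},w{\left(-1,-2 \right)} \right)} = - 8 \left(1 - -4\right) = - 8 \left(1 + 4\right) = \left(-8\right) 5 = -40$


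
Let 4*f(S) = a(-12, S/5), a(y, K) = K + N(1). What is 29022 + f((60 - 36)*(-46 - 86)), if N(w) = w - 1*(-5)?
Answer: 288651/10 ≈ 28865.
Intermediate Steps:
N(w) = 5 + w (N(w) = w + 5 = 5 + w)
a(y, K) = 6 + K (a(y, K) = K + (5 + 1) = K + 6 = 6 + K)
f(S) = 3/2 + S/20 (f(S) = (6 + S/5)/4 = 3/2 + S/20)
29022 + f((60 - 36)*(-46 - 86)) = 29022 + (3/2 + ((60 - 36)*(-46 - 86))/20) = 29022 + (3/2 + (24*(-132))/20) = 29022 + (3/2 + (1/20)*(-3168)) = 29022 + (3/2 - 792/5) = 29022 - 1569/10 = 288651/10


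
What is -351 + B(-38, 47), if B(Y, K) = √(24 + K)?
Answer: -351 + √71 ≈ -342.57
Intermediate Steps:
-351 + B(-38, 47) = -351 + √(24 + 47) = -351 + √71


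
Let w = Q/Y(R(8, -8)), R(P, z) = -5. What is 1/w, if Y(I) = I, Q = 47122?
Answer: -5/47122 ≈ -0.00010611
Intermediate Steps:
w = -47122/5 (w = 47122/(-5) = 47122*(-⅕) = -47122/5 ≈ -9424.4)
1/w = 1/(-47122/5) = -5/47122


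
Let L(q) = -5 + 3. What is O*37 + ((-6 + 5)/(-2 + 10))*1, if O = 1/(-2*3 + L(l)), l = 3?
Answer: -19/4 ≈ -4.7500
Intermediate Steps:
L(q) = -2
O = -⅛ (O = 1/(-2*3 - 2) = 1/(-6 - 2) = 1/(-8) = -⅛ ≈ -0.12500)
O*37 + ((-6 + 5)/(-2 + 10))*1 = -⅛*37 + ((-6 + 5)/(-2 + 10))*1 = -37/8 - 1/8*1 = -37/8 - 1*⅛*1 = -37/8 - ⅛*1 = -37/8 - ⅛ = -19/4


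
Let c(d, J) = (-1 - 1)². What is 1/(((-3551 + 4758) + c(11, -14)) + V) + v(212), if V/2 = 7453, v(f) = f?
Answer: 3416805/16117 ≈ 212.00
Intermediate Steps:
c(d, J) = 4 (c(d, J) = (-2)² = 4)
V = 14906 (V = 2*7453 = 14906)
1/(((-3551 + 4758) + c(11, -14)) + V) + v(212) = 1/(((-3551 + 4758) + 4) + 14906) + 212 = 1/((1207 + 4) + 14906) + 212 = 1/(1211 + 14906) + 212 = 1/16117 + 212 = 3416805/16117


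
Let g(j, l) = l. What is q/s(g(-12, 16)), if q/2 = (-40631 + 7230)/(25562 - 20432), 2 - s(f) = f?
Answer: 33401/35910 ≈ 0.93013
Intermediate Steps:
s(f) = 2 - f
q = -33401/2565 (q = 2*((-40631 + 7230)/(25562 - 20432)) = 2*(-33401/5130) = -33401/2565 ≈ -13.022)
q/s(g(-12, 16)) = -33401/(2565*(2 - 1*16)) = -33401/(2565*(2 - 16)) = -33401/2565/(-14) = -33401/2565*(-1/14) = 33401/35910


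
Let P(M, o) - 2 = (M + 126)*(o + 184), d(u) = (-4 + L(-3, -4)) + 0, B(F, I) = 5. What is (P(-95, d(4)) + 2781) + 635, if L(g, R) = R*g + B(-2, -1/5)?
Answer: 9525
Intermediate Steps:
L(g, R) = 5 + R*g (L(g, R) = R*g + 5 = 5 + R*g)
d(u) = 13 (d(u) = (-4 + (5 - 4*(-3))) + 0 = (-4 + (5 + 12)) + 0 = (-4 + 17) + 0 = 13 + 0 = 13)
P(M, o) = 2 + (126 + M)*(184 + o) (P(M, o) = 2 + (M + 126)*(o + 184) = 2 + (126 + M)*(184 + o))
(P(-95, d(4)) + 2781) + 635 = ((23186 + 126*13 + 184*(-95) - 95*13) + 2781) + 635 = ((23186 + 1638 - 17480 - 1235) + 2781) + 635 = (6109 + 2781) + 635 = 8890 + 635 = 9525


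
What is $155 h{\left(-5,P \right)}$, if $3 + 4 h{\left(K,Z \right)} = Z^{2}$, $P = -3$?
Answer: $\frac{465}{2} \approx 232.5$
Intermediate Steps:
$h{\left(K,Z \right)} = - \frac{3}{4} + \frac{Z^{2}}{4}$
$155 h{\left(-5,P \right)} = 155 \left(- \frac{3}{4} + \frac{\left(-3\right)^{2}}{4}\right) = 155 \left(- \frac{3}{4} + \frac{1}{4} \cdot 9\right) = 155 \left(- \frac{3}{4} + \frac{9}{4}\right) = 155 \cdot \frac{3}{2} = \frac{465}{2}$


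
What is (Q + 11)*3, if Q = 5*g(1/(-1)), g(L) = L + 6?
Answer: 108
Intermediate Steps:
g(L) = 6 + L
Q = 25 (Q = 5*(6 + 1/(-1)) = 5*(6 - 1) = 5*5 = 25)
(Q + 11)*3 = (25 + 11)*3 = 36*3 = 108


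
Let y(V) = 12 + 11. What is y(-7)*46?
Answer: 1058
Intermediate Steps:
y(V) = 23
y(-7)*46 = 23*46 = 1058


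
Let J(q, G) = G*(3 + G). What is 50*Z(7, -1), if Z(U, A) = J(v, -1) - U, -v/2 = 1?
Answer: -450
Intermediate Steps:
v = -2 (v = -2*1 = -2)
Z(U, A) = -2 - U (Z(U, A) = -(3 - 1) - U = -1*2 - U = -2 - U)
50*Z(7, -1) = 50*(-2 - 1*7) = 50*(-2 - 7) = 50*(-9) = -450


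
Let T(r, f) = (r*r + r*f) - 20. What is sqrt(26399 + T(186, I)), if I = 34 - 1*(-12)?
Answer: 7*sqrt(1419) ≈ 263.69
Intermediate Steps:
I = 46 (I = 34 + 12 = 46)
T(r, f) = -20 + r**2 + f*r (T(r, f) = (r**2 + f*r) - 20 = -20 + r**2 + f*r)
sqrt(26399 + T(186, I)) = sqrt(26399 + (-20 + 186**2 + 46*186)) = sqrt(26399 + (-20 + 34596 + 8556)) = sqrt(26399 + 43132) = sqrt(69531) = 7*sqrt(1419)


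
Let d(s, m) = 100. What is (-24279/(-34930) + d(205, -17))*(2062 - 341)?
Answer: 6053237159/34930 ≈ 1.7330e+5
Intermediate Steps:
(-24279/(-34930) + d(205, -17))*(2062 - 341) = (-24279/(-34930) + 100)*(2062 - 341) = (-24279*(-1/34930) + 100)*1721 = (24279/34930 + 100)*1721 = (3517279/34930)*1721 = 6053237159/34930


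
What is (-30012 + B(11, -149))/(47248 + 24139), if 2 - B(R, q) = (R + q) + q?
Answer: -29723/71387 ≈ -0.41636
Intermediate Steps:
B(R, q) = 2 - R - 2*q (B(R, q) = 2 - ((R + q) + q) = 2 - (R + 2*q) = 2 + (-R - 2*q) = 2 - R - 2*q)
(-30012 + B(11, -149))/(47248 + 24139) = (-30012 + (2 - 1*11 - 2*(-149)))/(47248 + 24139) = (-30012 + (2 - 11 + 298))/71387 = (-30012 + 289)*(1/71387) = -29723*1/71387 = -29723/71387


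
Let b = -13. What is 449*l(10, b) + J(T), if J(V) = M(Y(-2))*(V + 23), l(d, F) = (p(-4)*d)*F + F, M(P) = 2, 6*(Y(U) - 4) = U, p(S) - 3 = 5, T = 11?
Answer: -472729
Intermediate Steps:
p(S) = 8 (p(S) = 3 + 5 = 8)
Y(U) = 4 + U/6
l(d, F) = F + 8*F*d (l(d, F) = (8*d)*F + F = 8*F*d + F = F + 8*F*d)
J(V) = 46 + 2*V (J(V) = 2*(V + 23) = 2*(23 + V) = 46 + 2*V)
449*l(10, b) + J(T) = 449*(-13*(1 + 8*10)) + (46 + 2*11) = 449*(-13*(1 + 80)) + (46 + 22) = 449*(-13*81) + 68 = 449*(-1053) + 68 = -472797 + 68 = -472729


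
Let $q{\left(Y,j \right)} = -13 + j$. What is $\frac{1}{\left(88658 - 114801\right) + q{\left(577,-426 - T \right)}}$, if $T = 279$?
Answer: $- \frac{1}{26861} \approx -3.7229 \cdot 10^{-5}$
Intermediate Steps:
$\frac{1}{\left(88658 - 114801\right) + q{\left(577,-426 - T \right)}} = \frac{1}{\left(88658 - 114801\right) - 718} = \frac{1}{-26143 - 718} = \frac{1}{-26861} = - \frac{1}{26861}$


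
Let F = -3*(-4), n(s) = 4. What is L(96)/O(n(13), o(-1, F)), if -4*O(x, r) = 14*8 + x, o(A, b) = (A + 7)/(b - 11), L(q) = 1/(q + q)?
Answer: -1/5568 ≈ -0.00017960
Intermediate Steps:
L(q) = 1/(2*q)
F = 12
o(A, b) = (7 + A)/(-11 + b)
O(x, r) = -28 - x/4 (O(x, r) = -(14*8 + x)/4 = -(112 + x)/4 = -28 - x/4)
L(96)/O(n(13), o(-1, F)) = ((½)/96)/(-28 - ¼*4) = ((½)*(1/96))/(-28 - 1) = (1/192)/(-29) = (1/192)*(-1/29) = -1/5568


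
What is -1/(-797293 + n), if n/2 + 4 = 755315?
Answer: -1/713329 ≈ -1.4019e-6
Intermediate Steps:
n = 1510622 (n = -8 + 2*755315 = -8 + 1510630 = 1510622)
-1/(-797293 + n) = -1/(-797293 + 1510622) = -1/713329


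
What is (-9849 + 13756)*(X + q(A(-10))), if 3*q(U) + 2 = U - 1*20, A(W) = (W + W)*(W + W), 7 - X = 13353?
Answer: -51650540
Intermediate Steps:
X = -13346 (X = 7 - 1*13353 = 7 - 13353 = -13346)
A(W) = 4*W² (A(W) = (2*W)*(2*W) = 4*W²)
q(U) = -22/3 + U/3 (q(U) = -⅔ + (U - 1*20)/3 = -⅔ + (U - 20)/3 = -⅔ + (-20 + U)/3 = -⅔ + (-20/3 + U/3) = -22/3 + U/3)
(-9849 + 13756)*(X + q(A(-10))) = (-9849 + 13756)*(-13346 + (-22/3 + (4*(-10)²)/3)) = 3907*(-13346 + (-22/3 + (4*100)/3)) = 3907*(-13346 + (-22/3 + (⅓)*400)) = 3907*(-13346 + (-22/3 + 400/3)) = 3907*(-13346 + 126) = 3907*(-13220) = -51650540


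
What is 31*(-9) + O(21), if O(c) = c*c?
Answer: 162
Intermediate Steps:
O(c) = c**2
31*(-9) + O(21) = 31*(-9) + 21**2 = -279 + 441 = 162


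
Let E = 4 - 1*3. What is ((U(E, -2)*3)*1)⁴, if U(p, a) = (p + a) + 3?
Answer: 1296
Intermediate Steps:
E = 1 (E = 4 - 3 = 1)
U(p, a) = 3 + a + p (U(p, a) = (a + p) + 3 = 3 + a + p)
((U(E, -2)*3)*1)⁴ = (((3 - 2 + 1)*3)*1)⁴ = ((2*3)*1)⁴ = (6*1)⁴ = 6⁴ = 1296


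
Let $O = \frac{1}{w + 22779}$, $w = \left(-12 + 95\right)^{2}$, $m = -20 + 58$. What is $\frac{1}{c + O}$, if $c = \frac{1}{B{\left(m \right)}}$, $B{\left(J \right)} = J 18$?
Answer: $\frac{1268307}{1897} \approx 668.59$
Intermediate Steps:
$m = 38$
$w = 6889$ ($w = 83^{2} = 6889$)
$B{\left(J \right)} = 18 J$
$c = \frac{1}{684}$ ($c = \frac{1}{18 \cdot 38} = \frac{1}{684} \approx 0.001462$)
$O = \frac{1}{29668}$ ($O = \frac{1}{6889 + 22779} = \frac{1}{29668} \approx 3.3706 \cdot 10^{-5}$)
$\frac{1}{c + O} = \frac{1}{\frac{1}{684} + \frac{1}{29668}} = \frac{1}{\frac{1897}{1268307}} = \frac{1268307}{1897}$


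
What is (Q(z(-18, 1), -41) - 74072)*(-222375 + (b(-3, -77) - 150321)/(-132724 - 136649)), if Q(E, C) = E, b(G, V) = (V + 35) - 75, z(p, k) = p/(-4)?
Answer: 227526511543205/13814 ≈ 1.6471e+10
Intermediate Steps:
z(p, k) = -p/4 (z(p, k) = p*(-¼) = -p/4)
b(G, V) = -40 + V (b(G, V) = (35 + V) - 75 = -40 + V)
(Q(z(-18, 1), -41) - 74072)*(-222375 + (b(-3, -77) - 150321)/(-132724 - 136649)) = (-¼*(-18) - 74072)*(-222375 + ((-40 - 77) - 150321)/(-132724 - 136649)) = (9/2 - 74072)*(-222375 + (-117 - 150321)/(-269373)) = -148135*(-222375 - 150438*(-1/269373))/2 = -148135*(-222375 + 50146/89791)/2 = -148135/2*(-19967223479/89791) = 227526511543205/13814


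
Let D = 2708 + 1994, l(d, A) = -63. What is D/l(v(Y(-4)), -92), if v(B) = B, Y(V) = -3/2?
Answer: -4702/63 ≈ -74.635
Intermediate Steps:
Y(V) = -3/2 (Y(V) = -3*½ = -3/2)
D = 4702
D/l(v(Y(-4)), -92) = 4702/(-63) = 4702*(-1/63) = -4702/63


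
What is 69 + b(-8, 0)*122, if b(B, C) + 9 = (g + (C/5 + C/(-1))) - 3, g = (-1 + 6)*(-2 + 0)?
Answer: -2615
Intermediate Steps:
g = -10 (g = 5*(-2) = -10)
b(B, C) = -22 - 4*C/5 (b(B, C) = -9 + ((-10 + (C/5 + C/(-1))) - 3) = -9 + ((-10 + (C*(1/5) + C*(-1))) - 3) = -9 + ((-10 + (C/5 - C)) - 3) = -9 + ((-10 - 4*C/5) - 3) = -9 + (-13 - 4*C/5) = -22 - 4*C/5)
69 + b(-8, 0)*122 = 69 + (-22 - 4/5*0)*122 = 69 + (-22 + 0)*122 = 69 - 22*122 = 69 - 2684 = -2615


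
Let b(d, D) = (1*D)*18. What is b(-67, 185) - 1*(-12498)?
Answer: 15828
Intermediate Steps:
b(d, D) = 18*D (b(d, D) = D*18 = 18*D)
b(-67, 185) - 1*(-12498) = 18*185 - 1*(-12498) = 3330 + 12498 = 15828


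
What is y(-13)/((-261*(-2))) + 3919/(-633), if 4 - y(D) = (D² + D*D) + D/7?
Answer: -1754639/256998 ≈ -6.8274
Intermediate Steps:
y(D) = 4 - 2*D² - D/7 (y(D) = 4 - ((D² + D*D) + D/7) = 4 - ((D² + D²) + D*(⅐)) = 4 - (2*D² + D/7) = 4 + (-2*D² - D/7) = 4 - 2*D² - D/7)
y(-13)/((-261*(-2))) + 3919/(-633) = (4 - 2*(-13)² - ⅐*(-13))/((-261*(-2))) + 3919/(-633) = (4 - 2*169 + 13/7)/522 + 3919*(-1/633) = (4 - 338 + 13/7)*(1/522) - 3919/633 = -2325/7*1/522 - 3919/633 = -775/1218 - 3919/633 = -1754639/256998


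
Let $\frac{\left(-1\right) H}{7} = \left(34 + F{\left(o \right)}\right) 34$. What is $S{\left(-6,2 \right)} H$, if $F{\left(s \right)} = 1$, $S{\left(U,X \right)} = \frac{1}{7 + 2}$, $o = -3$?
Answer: $- \frac{8330}{9} \approx -925.56$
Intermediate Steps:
$S{\left(U,X \right)} = \frac{1}{9}$
$H = -8330$ ($H = - 7 \left(34 + 1\right) 34 = - 7 \cdot 35 \cdot 34 = \left(-7\right) 1190 = -8330$)
$S{\left(-6,2 \right)} H = \frac{1}{9} \left(-8330\right) = - \frac{8330}{9}$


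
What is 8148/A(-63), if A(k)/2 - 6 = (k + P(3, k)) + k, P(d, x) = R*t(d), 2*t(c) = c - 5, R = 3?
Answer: -1358/41 ≈ -33.122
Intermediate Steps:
t(c) = -5/2 + c/2 (t(c) = (c - 5)/2 = (-5 + c)/2 = -5/2 + c/2)
P(d, x) = -15/2 + 3*d/2 (P(d, x) = 3*(-5/2 + d/2) = -15/2 + 3*d/2)
A(k) = 6 + 4*k (A(k) = 12 + 2*((k + (-15/2 + (3/2)*3)) + k) = 12 + 2*((k + (-15/2 + 9/2)) + k) = 12 + 2*((k - 3) + k) = 12 + 2*((-3 + k) + k) = 12 + 2*(-3 + 2*k) = 12 + (-6 + 4*k) = 6 + 4*k)
8148/A(-63) = 8148/(6 + 4*(-63)) = 8148/(6 - 252) = 8148/(-246) = 8148*(-1/246) = -1358/41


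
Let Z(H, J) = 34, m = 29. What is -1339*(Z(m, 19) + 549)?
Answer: -780637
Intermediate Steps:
-1339*(Z(m, 19) + 549) = -1339*(34 + 549) = -1339*583 = -780637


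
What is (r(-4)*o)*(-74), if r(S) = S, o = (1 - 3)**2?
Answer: 1184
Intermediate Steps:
o = 4 (o = (-2)**2 = 4)
(r(-4)*o)*(-74) = -4*4*(-74) = -16*(-74) = 1184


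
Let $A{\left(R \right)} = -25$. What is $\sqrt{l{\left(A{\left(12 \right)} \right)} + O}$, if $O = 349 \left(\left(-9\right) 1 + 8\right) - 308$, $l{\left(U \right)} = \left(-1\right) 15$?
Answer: $4 i \sqrt{42} \approx 25.923 i$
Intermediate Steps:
$l{\left(U \right)} = -15$
$O = -657$ ($O = 349 \left(-9 + 8\right) - 308 = 349 \left(-1\right) - 308 = -349 - 308 = -657$)
$\sqrt{l{\left(A{\left(12 \right)} \right)} + O} = \sqrt{-15 - 657} = \sqrt{-672} = 4 i \sqrt{42}$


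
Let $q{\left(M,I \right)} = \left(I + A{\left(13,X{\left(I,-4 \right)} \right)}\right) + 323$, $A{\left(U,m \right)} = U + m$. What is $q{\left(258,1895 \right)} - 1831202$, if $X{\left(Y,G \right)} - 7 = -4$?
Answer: $-1828968$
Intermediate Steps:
$X{\left(Y,G \right)} = 3$ ($X{\left(Y,G \right)} = 7 - 4 = 3$)
$q{\left(M,I \right)} = 339 + I$ ($q{\left(M,I \right)} = \left(I + \left(13 + 3\right)\right) + 323 = \left(I + 16\right) + 323 = \left(16 + I\right) + 323 = 339 + I$)
$q{\left(258,1895 \right)} - 1831202 = \left(339 + 1895\right) - 1831202 = 2234 - 1831202 = -1828968$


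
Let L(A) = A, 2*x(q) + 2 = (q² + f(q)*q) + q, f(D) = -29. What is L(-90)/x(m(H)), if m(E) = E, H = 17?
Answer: 20/21 ≈ 0.95238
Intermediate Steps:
x(q) = -1 + q²/2 - 14*q (x(q) = -1 + ((q² - 29*q) + q)/2 = -1 + (q² - 28*q)/2 = -1 + (q²/2 - 14*q) = -1 + q²/2 - 14*q)
L(-90)/x(m(H)) = -90/(-1 + (½)*17² - 14*17) = -90/(-1 + (½)*289 - 238) = -90/(-1 + 289/2 - 238) = -90/(-189/2) = -90*(-2/189) = 20/21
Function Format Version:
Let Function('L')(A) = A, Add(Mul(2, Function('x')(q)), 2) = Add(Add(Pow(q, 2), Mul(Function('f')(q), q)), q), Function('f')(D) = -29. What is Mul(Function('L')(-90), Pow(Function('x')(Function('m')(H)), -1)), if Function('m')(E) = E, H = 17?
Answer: Rational(20, 21) ≈ 0.95238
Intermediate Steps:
Function('x')(q) = Add(-1, Mul(Rational(1, 2), Pow(q, 2)), Mul(-14, q)) (Function('x')(q) = Add(-1, Mul(Rational(1, 2), Add(Add(Pow(q, 2), Mul(-29, q)), q))) = Add(-1, Mul(Rational(1, 2), Add(Pow(q, 2), Mul(-28, q)))) = Add(-1, Add(Mul(Rational(1, 2), Pow(q, 2)), Mul(-14, q))) = Add(-1, Mul(Rational(1, 2), Pow(q, 2)), Mul(-14, q)))
Mul(Function('L')(-90), Pow(Function('x')(Function('m')(H)), -1)) = Mul(-90, Pow(Add(-1, Mul(Rational(1, 2), Pow(17, 2)), Mul(-14, 17)), -1)) = Mul(-90, Pow(Add(-1, Mul(Rational(1, 2), 289), -238), -1)) = Mul(-90, Pow(Add(-1, Rational(289, 2), -238), -1)) = Mul(-90, Pow(Rational(-189, 2), -1)) = Mul(-90, Rational(-2, 189)) = Rational(20, 21)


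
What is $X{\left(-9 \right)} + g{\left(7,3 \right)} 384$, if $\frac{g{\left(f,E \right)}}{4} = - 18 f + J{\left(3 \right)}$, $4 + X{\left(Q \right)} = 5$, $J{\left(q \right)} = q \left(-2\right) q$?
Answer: $-221183$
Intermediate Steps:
$J{\left(q \right)} = - 2 q^{2}$ ($J{\left(q \right)} = - 2 q q = - 2 q^{2}$)
$X{\left(Q \right)} = 1$ ($X{\left(Q \right)} = -4 + 5 = 1$)
$g{\left(f,E \right)} = -72 - 72 f$ ($g{\left(f,E \right)} = 4 \left(- 18 f - 2 \cdot 3^{2}\right) = 4 \left(- 18 f - 18\right) = 4 \left(-18 - 18 f\right) = -72 - 72 f$)
$X{\left(-9 \right)} + g{\left(7,3 \right)} 384 = 1 + \left(-72 - 504\right) 384 = 1 - 221184 = -221183$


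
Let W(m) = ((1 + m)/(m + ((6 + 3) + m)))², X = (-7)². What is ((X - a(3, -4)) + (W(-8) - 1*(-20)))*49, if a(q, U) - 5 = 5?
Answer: 2940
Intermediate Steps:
a(q, U) = 10 (a(q, U) = 5 + 5 = 10)
X = 49
W(m) = (1 + m)²/(9 + 2*m)² (W(m) = ((1 + m)/(m + (9 + m)))² = ((1 + m)/(9 + 2*m))² = (1 + m)²/(9 + 2*m)²)
((X - a(3, -4)) + (W(-8) - 1*(-20)))*49 = ((49 - 1*10) + ((1 - 8)²/(9 + 2*(-8))² - 1*(-20)))*49 = ((49 - 10) + ((-7)²/(9 - 16)² + 20))*49 = (39 + (49/(-7)² + 20))*49 = (39 + (49*(1/49) + 20))*49 = (39 + (1 + 20))*49 = (39 + 21)*49 = 60*49 = 2940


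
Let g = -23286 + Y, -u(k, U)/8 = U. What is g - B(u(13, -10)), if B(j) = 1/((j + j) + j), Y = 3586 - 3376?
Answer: -5538241/240 ≈ -23076.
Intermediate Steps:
Y = 210
u(k, U) = -8*U
g = -23076 (g = -23286 + 210 = -23076)
B(j) = 1/(3*j) (B(j) = 1/(2*j + j) = 1/(3*j))
g - B(u(13, -10)) = -23076 - 1/(3*((-8*(-10)))) = -23076 - 1/(3*80) = -23076 - 1*1/240 = -23076 - 1/240 = -5538241/240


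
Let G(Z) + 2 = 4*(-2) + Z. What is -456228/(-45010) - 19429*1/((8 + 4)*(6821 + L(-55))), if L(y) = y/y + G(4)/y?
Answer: 1003055541013/101330832960 ≈ 9.8988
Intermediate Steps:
G(Z) = -10 + Z (G(Z) = -2 + (4*(-2) + Z) = -2 + (-8 + Z) = -10 + Z)
L(y) = 1 - 6/y (L(y) = y/y + (-10 + 4)/y = 1 - 6/y)
-456228/(-45010) - 19429*1/((8 + 4)*(6821 + L(-55))) = -456228/(-45010) - 19429*1/((8 + 4)*(6821 + (-6 - 55)/(-55))) = -456228*(-1/45010) - 19429*1/(12*(6821 - 1/55*(-61))) = 228114/22505 - 19429*1/(12*(6821 + 61/55)) = 228114/22505 - 19429/((375216/55)*12) = 228114/22505 - 19429/4502592/55 = 228114/22505 - 19429*55/4502592 = 228114/22505 - 1068595/4502592 = 1003055541013/101330832960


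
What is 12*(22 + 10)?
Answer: 384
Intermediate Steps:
12*(22 + 10) = 12*32 = 384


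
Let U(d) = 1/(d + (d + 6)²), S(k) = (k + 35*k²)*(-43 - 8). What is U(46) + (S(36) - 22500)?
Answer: -6428663999/2750 ≈ -2.3377e+6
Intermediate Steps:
S(k) = -1785*k² - 51*k (S(k) = (k + 35*k²)*(-51) = -1785*k² - 51*k)
U(d) = 1/(d + (6 + d)²)
U(46) + (S(36) - 22500) = 1/(46 + (6 + 46)²) + (-51*36*(1 + 35*36) - 22500) = 1/(46 + 52²) + (-51*36*(1 + 1260) - 22500) = 1/(46 + 2704) + (-51*36*1261 - 22500) = 1/2750 + (-2315196 - 22500) = 1/2750 - 2337696 = -6428663999/2750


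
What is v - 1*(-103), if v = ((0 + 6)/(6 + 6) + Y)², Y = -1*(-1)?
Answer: 421/4 ≈ 105.25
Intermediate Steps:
Y = 1
v = 9/4 (v = ((0 + 6)/(6 + 6) + 1)² = (6/12 + 1)² = (6*(1/12) + 1)² = (½ + 1)² = (3/2)² = 9/4 ≈ 2.2500)
v - 1*(-103) = 9/4 - 1*(-103) = 9/4 + 103 = 421/4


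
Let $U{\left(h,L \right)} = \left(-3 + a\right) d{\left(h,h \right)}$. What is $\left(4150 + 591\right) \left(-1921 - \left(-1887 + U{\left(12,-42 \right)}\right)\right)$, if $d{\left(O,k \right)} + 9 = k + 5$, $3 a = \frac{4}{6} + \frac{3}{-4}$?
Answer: $- \frac{417208}{9} \approx -46356.0$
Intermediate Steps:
$a = - \frac{1}{36}$ ($a = \frac{\frac{4}{6} + \frac{3}{-4}}{3} = \frac{4 \cdot \frac{1}{6} + 3 \left(- \frac{1}{4}\right)}{3} = \frac{\frac{2}{3} - \frac{3}{4}}{3} = \frac{1}{3} \left(- \frac{1}{12}\right) = - \frac{1}{36} \approx -0.027778$)
$d{\left(O,k \right)} = -4 + k$ ($d{\left(O,k \right)} = -9 + \left(k + 5\right) = -9 + \left(5 + k\right) = -4 + k$)
$U{\left(h,L \right)} = \frac{109}{9} - \frac{109 h}{36}$ ($U{\left(h,L \right)} = \left(-3 - \frac{1}{36}\right) \left(-4 + h\right) = - \frac{109 \left(-4 + h\right)}{36} = \frac{109}{9} - \frac{109 h}{36}$)
$\left(4150 + 591\right) \left(-1921 - \left(-1887 + U{\left(12,-42 \right)}\right)\right) = \left(4150 + 591\right) \left(-1921 + \left(1887 - \left(\frac{109}{9} - \frac{109}{3}\right)\right)\right) = 4741 \left(-1921 + \left(1887 - \left(\frac{109}{9} - \frac{109}{3}\right)\right)\right) = 4741 \left(-1921 + \left(1887 - - \frac{218}{9}\right)\right) = 4741 \left(-1921 + \left(1887 + \frac{218}{9}\right)\right) = 4741 \left(-1921 + \frac{17201}{9}\right) = 4741 \left(- \frac{88}{9}\right) = - \frac{417208}{9}$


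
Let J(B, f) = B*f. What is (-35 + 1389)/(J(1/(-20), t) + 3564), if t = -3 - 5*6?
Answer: 27080/71313 ≈ 0.37973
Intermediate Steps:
t = -33 (t = -3 - 30 = -33)
(-35 + 1389)/(J(1/(-20), t) + 3564) = (-35 + 1389)/(-33/(-20) + 3564) = 1354/(-1/20*(-33) + 3564) = 1354/(33/20 + 3564) = 1354/(71313/20) = 1354*(20/71313) = 27080/71313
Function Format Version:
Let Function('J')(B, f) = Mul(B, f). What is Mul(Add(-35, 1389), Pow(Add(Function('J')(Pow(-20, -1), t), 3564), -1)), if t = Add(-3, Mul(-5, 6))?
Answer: Rational(27080, 71313) ≈ 0.37973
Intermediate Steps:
t = -33 (t = Add(-3, -30) = -33)
Mul(Add(-35, 1389), Pow(Add(Function('J')(Pow(-20, -1), t), 3564), -1)) = Mul(Add(-35, 1389), Pow(Add(Mul(Pow(-20, -1), -33), 3564), -1)) = Mul(1354, Pow(Add(Mul(Rational(-1, 20), -33), 3564), -1)) = Mul(1354, Pow(Add(Rational(33, 20), 3564), -1)) = Mul(1354, Pow(Rational(71313, 20), -1)) = Mul(1354, Rational(20, 71313)) = Rational(27080, 71313)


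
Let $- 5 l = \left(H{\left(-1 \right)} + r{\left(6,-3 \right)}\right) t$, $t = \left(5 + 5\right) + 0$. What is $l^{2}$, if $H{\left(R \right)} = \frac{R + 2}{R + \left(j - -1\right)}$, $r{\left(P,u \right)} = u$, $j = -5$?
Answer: $\frac{1024}{25} \approx 40.96$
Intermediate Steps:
$H{\left(R \right)} = \frac{2 + R}{-4 + R}$ ($H{\left(R \right)} = \frac{R + 2}{R - 4} = \frac{2 + R}{R + \left(-5 + 1\right)} = \frac{2 + R}{R - 4} = \frac{2 + R}{-4 + R}$)
$t = 10$ ($t = 10 + 0 = 10$)
$l = \frac{32}{5}$ ($l = - \frac{\left(\frac{2 - 1}{-4 - 1} - 3\right) 10}{5} = - \frac{\left(\frac{1}{-5} \cdot 1 - 3\right) 10}{5} = - \frac{\left(\left(- \frac{1}{5}\right) 1 - 3\right) 10}{5} = - \frac{\left(- \frac{1}{5} - 3\right) 10}{5} = - \frac{\left(- \frac{16}{5}\right) 10}{5} = \left(- \frac{1}{5}\right) \left(-32\right) = \frac{32}{5} \approx 6.4$)
$l^{2} = \left(\frac{32}{5}\right)^{2} = \frac{1024}{25}$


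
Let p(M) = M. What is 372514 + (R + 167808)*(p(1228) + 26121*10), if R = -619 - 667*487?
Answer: -41370353806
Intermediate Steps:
R = -325448 (R = -619 - 324829 = -325448)
372514 + (R + 167808)*(p(1228) + 26121*10) = 372514 + (-325448 + 167808)*(1228 + 26121*10) = 372514 - 157640*(1228 + 261210) = 372514 - 157640*262438 = 372514 - 41370726320 = -41370353806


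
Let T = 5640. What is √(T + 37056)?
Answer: 6*√1186 ≈ 206.63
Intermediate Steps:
√(T + 37056) = √(5640 + 37056) = √42696 = 6*√1186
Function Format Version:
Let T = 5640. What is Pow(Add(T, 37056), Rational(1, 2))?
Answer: Mul(6, Pow(1186, Rational(1, 2))) ≈ 206.63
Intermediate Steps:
Pow(Add(T, 37056), Rational(1, 2)) = Pow(Add(5640, 37056), Rational(1, 2)) = Pow(42696, Rational(1, 2)) = Mul(6, Pow(1186, Rational(1, 2)))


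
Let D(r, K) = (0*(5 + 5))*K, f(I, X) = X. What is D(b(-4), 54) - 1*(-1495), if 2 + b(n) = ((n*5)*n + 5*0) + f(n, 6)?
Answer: 1495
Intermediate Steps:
b(n) = 4 + 5*n**2 (b(n) = -2 + (((n*5)*n + 5*0) + 6) = -2 + (((5*n)*n + 0) + 6) = -2 + ((5*n**2 + 0) + 6) = -2 + (5*n**2 + 6) = -2 + (6 + 5*n**2) = 4 + 5*n**2)
D(r, K) = 0 (D(r, K) = (0*10)*K = 0*K = 0)
D(b(-4), 54) - 1*(-1495) = 0 - 1*(-1495) = 0 + 1495 = 1495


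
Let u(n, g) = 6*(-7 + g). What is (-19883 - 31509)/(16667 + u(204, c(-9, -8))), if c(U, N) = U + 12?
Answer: -4672/1513 ≈ -3.0879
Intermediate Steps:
c(U, N) = 12 + U
u(n, g) = -42 + 6*g
(-19883 - 31509)/(16667 + u(204, c(-9, -8))) = (-19883 - 31509)/(16667 + (-42 + 6*(12 - 9))) = -51392/(16667 + (-42 + 6*3)) = -51392/(16667 + (-42 + 18)) = -51392/(16667 - 24) = -51392/16643 = -51392*1/16643 = -4672/1513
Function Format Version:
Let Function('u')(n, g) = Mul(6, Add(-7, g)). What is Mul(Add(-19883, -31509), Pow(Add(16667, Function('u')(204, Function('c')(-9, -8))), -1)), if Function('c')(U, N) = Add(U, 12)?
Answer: Rational(-4672, 1513) ≈ -3.0879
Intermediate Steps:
Function('c')(U, N) = Add(12, U)
Function('u')(n, g) = Add(-42, Mul(6, g))
Mul(Add(-19883, -31509), Pow(Add(16667, Function('u')(204, Function('c')(-9, -8))), -1)) = Mul(Add(-19883, -31509), Pow(Add(16667, Add(-42, Mul(6, Add(12, -9)))), -1)) = Mul(-51392, Pow(Add(16667, Add(-42, Mul(6, 3))), -1)) = Mul(-51392, Pow(Add(16667, Add(-42, 18)), -1)) = Mul(-51392, Pow(Add(16667, -24), -1)) = Mul(-51392, Pow(16643, -1)) = Mul(-51392, Rational(1, 16643)) = Rational(-4672, 1513)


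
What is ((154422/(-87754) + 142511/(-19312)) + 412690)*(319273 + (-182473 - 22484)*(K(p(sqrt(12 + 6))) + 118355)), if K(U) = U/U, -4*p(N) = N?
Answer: -498972836569007659242967/49844272 ≈ -1.0011e+16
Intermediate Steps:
p(N) = -N/4
K(U) = 1
((154422/(-87754) + 142511/(-19312)) + 412690)*(319273 + (-182473 - 22484)*(K(p(sqrt(12 + 6))) + 118355)) = ((154422/(-87754) + 142511/(-19312)) + 412690)*(319273 + (-182473 - 22484)*(1 + 118355)) = ((154422*(-1/87754) + 142511*(-1/19312)) + 412690)*(319273 - 204957*118356) = ((-77211/43877 - 8383/1136) + 412690)*(319273 - 24257890692) = (-455532587/49844272 + 412690)*(-24257571419) = (20569777079093/49844272)*(-24257571419) = -498972836569007659242967/49844272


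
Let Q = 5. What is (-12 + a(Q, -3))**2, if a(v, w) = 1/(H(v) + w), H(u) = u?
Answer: 529/4 ≈ 132.25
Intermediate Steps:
a(v, w) = 1/(v + w)
(-12 + a(Q, -3))**2 = (-12 + 1/(5 - 3))**2 = (-12 + 1/2)**2 = (-23/2)**2 = 529/4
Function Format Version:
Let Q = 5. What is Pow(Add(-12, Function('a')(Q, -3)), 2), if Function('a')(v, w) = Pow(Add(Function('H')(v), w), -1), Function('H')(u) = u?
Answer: Rational(529, 4) ≈ 132.25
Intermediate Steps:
Function('a')(v, w) = Pow(Add(v, w), -1)
Pow(Add(-12, Function('a')(Q, -3)), 2) = Pow(Add(-12, Pow(Add(5, -3), -1)), 2) = Pow(Add(-12, Pow(2, -1)), 2) = Pow(Add(-12, Rational(1, 2)), 2) = Pow(Rational(-23, 2), 2) = Rational(529, 4)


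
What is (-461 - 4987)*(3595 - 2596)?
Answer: -5442552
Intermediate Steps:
(-461 - 4987)*(3595 - 2596) = -5448*999 = -5442552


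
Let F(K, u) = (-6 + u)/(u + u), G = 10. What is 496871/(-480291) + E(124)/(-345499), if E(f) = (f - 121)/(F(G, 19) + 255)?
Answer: -237956980893623/230016629172561 ≈ -1.0345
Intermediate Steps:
F(K, u) = (-6 + u)/(2*u) (F(K, u) = (-6 + u)/((2*u)) = (-6 + u)*(1/(2*u)) = (-6 + u)/(2*u))
E(f) = -4598/9703 + 38*f/9703 (E(f) = (f - 121)/((½)*(-6 + 19)/19 + 255) = (-121 + f)/((½)*(1/19)*13 + 255) = (-121 + f)/(13/38 + 255) = (-121 + f)/(9703/38) = (-121 + f)*(38/9703) = -4598/9703 + 38*f/9703)
496871/(-480291) + E(124)/(-345499) = 496871/(-480291) + (-4598/9703 + (38/9703)*124)/(-345499) = 496871*(-1/480291) + (-4598/9703 + 152/313)*(-1/345499) = -496871/480291 + (114/9703)*(-1/345499) = -496871/480291 - 114/3352376797 = -237956980893623/230016629172561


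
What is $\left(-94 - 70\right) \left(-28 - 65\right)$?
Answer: $15252$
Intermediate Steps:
$\left(-94 - 70\right) \left(-28 - 65\right) = \left(-164\right) \left(-93\right) = 15252$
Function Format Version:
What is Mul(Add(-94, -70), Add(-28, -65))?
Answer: 15252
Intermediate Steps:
Mul(Add(-94, -70), Add(-28, -65)) = Mul(-164, -93) = 15252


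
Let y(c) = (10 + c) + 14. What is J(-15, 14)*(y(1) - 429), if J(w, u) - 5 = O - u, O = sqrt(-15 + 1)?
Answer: 3636 - 404*I*sqrt(14) ≈ 3636.0 - 1511.6*I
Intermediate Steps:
O = I*sqrt(14) (O = sqrt(-14) = I*sqrt(14) ≈ 3.7417*I)
J(w, u) = 5 - u + I*sqrt(14) (J(w, u) = 5 + (I*sqrt(14) - u) = 5 + (-u + I*sqrt(14)) = 5 - u + I*sqrt(14))
y(c) = 24 + c
J(-15, 14)*(y(1) - 429) = (5 - 1*14 + I*sqrt(14))*((24 + 1) - 429) = (5 - 14 + I*sqrt(14))*(25 - 429) = (-9 + I*sqrt(14))*(-404) = 3636 - 404*I*sqrt(14)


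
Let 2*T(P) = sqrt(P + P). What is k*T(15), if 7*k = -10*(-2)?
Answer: 10*sqrt(30)/7 ≈ 7.8246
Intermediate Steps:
T(P) = sqrt(2)*sqrt(P)/2 (T(P) = sqrt(P + P)/2 = sqrt(2*P)/2 = (sqrt(2)*sqrt(P))/2 = sqrt(2)*sqrt(P)/2)
k = 20/7 (k = (-10*(-2))/7 = (1/7)*20 = 20/7 ≈ 2.8571)
k*T(15) = 20*(sqrt(2)*sqrt(15)/2)/7 = 20*(sqrt(30)/2)/7 = 10*sqrt(30)/7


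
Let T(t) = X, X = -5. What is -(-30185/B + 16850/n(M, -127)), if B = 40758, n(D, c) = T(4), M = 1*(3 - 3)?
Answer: 137384645/40758 ≈ 3370.7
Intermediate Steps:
M = 0 (M = 1*0 = 0)
T(t) = -5
n(D, c) = -5
-(-30185/B + 16850/n(M, -127)) = -(-30185/40758 + 16850/(-5)) = -(-30185*1/40758 + 16850*(-1/5)) = -(-30185/40758 - 3370) = -1*(-137384645/40758) = 137384645/40758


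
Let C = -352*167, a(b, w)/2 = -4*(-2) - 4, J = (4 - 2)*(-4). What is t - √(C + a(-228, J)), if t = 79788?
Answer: 79788 - 2*I*√14694 ≈ 79788.0 - 242.44*I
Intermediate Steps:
J = -8 (J = 2*(-4) = -8)
a(b, w) = 8 (a(b, w) = 2*(-4*(-2) - 4) = 2*(8 - 4) = 2*4 = 8)
C = -58784
t - √(C + a(-228, J)) = 79788 - √(-58784 + 8) = 79788 - √(-58776) = 79788 - 2*I*√14694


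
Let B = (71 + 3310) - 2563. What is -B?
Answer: -818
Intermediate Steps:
B = 818 (B = 3381 - 2563 = 818)
-B = -1*818 = -818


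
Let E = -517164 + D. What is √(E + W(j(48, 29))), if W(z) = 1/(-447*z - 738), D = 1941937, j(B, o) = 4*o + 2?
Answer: √1018904418140601/26742 ≈ 1193.6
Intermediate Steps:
j(B, o) = 2 + 4*o
W(z) = 1/(-738 - 447*z)
E = 1424773 (E = -517164 + 1941937 = 1424773)
√(E + W(j(48, 29))) = √(1424773 - 1/(738 + 447*(2 + 4*29))) = √(1424773 - 1/(738 + 447*(2 + 116))) = √(1424773 - 1/(738 + 447*118)) = √(1424773 - 1/(738 + 52746)) = √(1424773 - 1/53484) = √(76202559131/53484) = √1018904418140601/26742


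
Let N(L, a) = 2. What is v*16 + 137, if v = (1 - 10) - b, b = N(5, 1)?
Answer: -39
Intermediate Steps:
b = 2
v = -11 (v = (1 - 10) - 1*2 = -9 - 2 = -11)
v*16 + 137 = -11*16 + 137 = -176 + 137 = -39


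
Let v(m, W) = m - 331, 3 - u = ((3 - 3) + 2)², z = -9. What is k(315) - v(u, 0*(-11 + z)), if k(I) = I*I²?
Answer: 31256207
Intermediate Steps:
k(I) = I³
u = -1 (u = 3 - ((3 - 3) + 2)² = 3 - (0 + 2)² = 3 - 1*2² = 3 - 1*4 = 3 - 4 = -1)
v(m, W) = -331 + m
k(315) - v(u, 0*(-11 + z)) = 315³ - (-331 - 1) = 31255875 - 1*(-332) = 31255875 + 332 = 31256207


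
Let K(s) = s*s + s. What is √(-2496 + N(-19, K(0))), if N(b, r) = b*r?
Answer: 8*I*√39 ≈ 49.96*I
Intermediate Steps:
K(s) = s + s² (K(s) = s² + s = s + s²)
√(-2496 + N(-19, K(0))) = √(-2496 - 0*(1 + 0)) = √(-2496 - 0) = √(-2496 - 19*0) = √(-2496 + 0) = √(-2496) = 8*I*√39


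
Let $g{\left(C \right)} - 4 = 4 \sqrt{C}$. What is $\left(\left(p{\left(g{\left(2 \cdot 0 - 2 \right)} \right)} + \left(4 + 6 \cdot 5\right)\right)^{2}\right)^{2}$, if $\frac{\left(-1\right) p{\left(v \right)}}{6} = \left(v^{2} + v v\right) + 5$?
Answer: $20472840448 + 77219659776 i \sqrt{2} \approx 2.0473 \cdot 10^{10} + 1.0921 \cdot 10^{11} i$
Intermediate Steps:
$g{\left(C \right)} = 4 + 4 \sqrt{C}$
$p{\left(v \right)} = -30 - 12 v^{2}$ ($p{\left(v \right)} = - 6 \left(\left(v^{2} + v v\right) + 5\right) = - 6 \left(\left(v^{2} + v^{2}\right) + 5\right) = - 6 \left(2 v^{2} + 5\right) = - 6 \left(5 + 2 v^{2}\right) = -30 - 12 v^{2}$)
$\left(\left(p{\left(g{\left(2 \cdot 0 - 2 \right)} \right)} + \left(4 + 6 \cdot 5\right)\right)^{2}\right)^{2} = \left(\left(\left(-30 - 12 \left(4 + 4 \sqrt{2 \cdot 0 - 2}\right)^{2}\right) + \left(4 + 6 \cdot 5\right)\right)^{2}\right)^{2} = \left(\left(\left(-30 - 12 \left(4 + 4 \sqrt{0 - 2}\right)^{2}\right) + \left(4 + 30\right)\right)^{2}\right)^{2} = \left(\left(\left(-30 - 12 \left(4 + 4 \sqrt{-2}\right)^{2}\right) + 34\right)^{2}\right)^{2} = \left(\left(\left(-30 - 12 \left(4 + 4 i \sqrt{2}\right)^{2}\right) + 34\right)^{2}\right)^{2} = \left(\left(4 - 12 \left(4 + 4 i \sqrt{2}\right)^{2}\right)^{2}\right)^{2} = \left(4 - 12 \left(4 + 4 i \sqrt{2}\right)^{2}\right)^{4}$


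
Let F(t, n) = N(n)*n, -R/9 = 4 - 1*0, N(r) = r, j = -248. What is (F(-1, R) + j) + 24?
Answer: 1072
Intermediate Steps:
R = -36 (R = -9*(4 - 1*0) = -9*(4 + 0) = -9*4 = -36)
F(t, n) = n² (F(t, n) = n*n = n²)
(F(-1, R) + j) + 24 = ((-36)² - 248) + 24 = (1296 - 248) + 24 = 1048 + 24 = 1072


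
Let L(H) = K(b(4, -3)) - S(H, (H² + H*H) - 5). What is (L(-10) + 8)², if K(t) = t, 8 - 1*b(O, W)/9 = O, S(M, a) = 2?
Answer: 1764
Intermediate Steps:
b(O, W) = 72 - 9*O
L(H) = 34 (L(H) = (72 - 9*4) - 1*2 = (72 - 36) - 2 = 36 - 2 = 34)
(L(-10) + 8)² = (34 + 8)² = 42² = 1764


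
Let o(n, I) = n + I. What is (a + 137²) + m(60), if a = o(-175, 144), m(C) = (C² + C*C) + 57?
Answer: 25995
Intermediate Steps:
m(C) = 57 + 2*C² (m(C) = (C² + C²) + 57 = 2*C² + 57 = 57 + 2*C²)
o(n, I) = I + n
a = -31 (a = 144 - 175 = -31)
(a + 137²) + m(60) = (-31 + 137²) + (57 + 2*60²) = (-31 + 18769) + (57 + 2*3600) = 18738 + (57 + 7200) = 18738 + 7257 = 25995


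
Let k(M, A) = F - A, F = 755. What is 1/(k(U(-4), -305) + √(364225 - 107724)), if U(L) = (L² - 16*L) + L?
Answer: 1060/867099 - √256501/867099 ≈ 0.00063838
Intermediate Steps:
U(L) = L² - 15*L
k(M, A) = 755 - A
1/(k(U(-4), -305) + √(364225 - 107724)) = 1/((755 - 1*(-305)) + √(364225 - 107724)) = 1/((755 + 305) + √256501) = 1/(1060 + √256501)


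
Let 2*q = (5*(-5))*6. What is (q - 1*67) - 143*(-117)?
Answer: 16589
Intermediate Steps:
q = -75 (q = ((5*(-5))*6)/2 = (-25*6)/2 = (½)*(-150) = -75)
(q - 1*67) - 143*(-117) = (-75 - 1*67) - 143*(-117) = (-75 - 67) + 16731 = -142 + 16731 = 16589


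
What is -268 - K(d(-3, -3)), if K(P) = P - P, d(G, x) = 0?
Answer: -268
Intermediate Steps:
K(P) = 0
-268 - K(d(-3, -3)) = -268 - 1*0 = -268 + 0 = -268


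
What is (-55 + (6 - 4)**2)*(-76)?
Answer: 3876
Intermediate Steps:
(-55 + (6 - 4)**2)*(-76) = (-55 + 2**2)*(-76) = (-55 + 4)*(-76) = -51*(-76) = 3876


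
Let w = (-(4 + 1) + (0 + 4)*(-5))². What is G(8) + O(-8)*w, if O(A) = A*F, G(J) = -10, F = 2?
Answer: -10010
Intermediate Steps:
w = 625 (w = (-1*5 + 4*(-5))² = (-5 - 20)² = (-25)² = 625)
O(A) = 2*A (O(A) = A*2 = 2*A)
G(8) + O(-8)*w = -10 + (2*(-8))*625 = -10 - 16*625 = -10 - 10000 = -10010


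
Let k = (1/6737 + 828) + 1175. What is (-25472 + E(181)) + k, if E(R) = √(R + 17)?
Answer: -158110652/6737 + 3*√22 ≈ -23455.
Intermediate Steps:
E(R) = √(17 + R)
k = 13494212/6737 (k = (1/6737 + 828) + 1175 = 5578237/6737 + 1175 = 13494212/6737 ≈ 2003.0)
(-25472 + E(181)) + k = (-25472 + √(17 + 181)) + 13494212/6737 = (-25472 + √198) + 13494212/6737 = (-25472 + 3*√22) + 13494212/6737 = -158110652/6737 + 3*√22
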